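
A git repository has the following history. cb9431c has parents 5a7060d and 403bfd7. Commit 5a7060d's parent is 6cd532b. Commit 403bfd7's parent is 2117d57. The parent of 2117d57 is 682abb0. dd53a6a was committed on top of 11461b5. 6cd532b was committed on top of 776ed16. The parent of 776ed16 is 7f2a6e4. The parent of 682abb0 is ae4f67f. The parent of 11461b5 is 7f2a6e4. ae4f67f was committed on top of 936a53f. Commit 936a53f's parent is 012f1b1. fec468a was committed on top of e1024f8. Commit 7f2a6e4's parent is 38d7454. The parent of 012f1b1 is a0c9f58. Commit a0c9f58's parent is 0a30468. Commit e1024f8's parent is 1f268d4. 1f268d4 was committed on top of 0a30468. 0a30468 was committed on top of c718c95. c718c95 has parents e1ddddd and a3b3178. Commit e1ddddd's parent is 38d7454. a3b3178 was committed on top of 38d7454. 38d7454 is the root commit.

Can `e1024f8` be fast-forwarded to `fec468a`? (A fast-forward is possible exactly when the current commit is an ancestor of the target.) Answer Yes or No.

A fast-forward from e1024f8 to fec468a is possible iff e1024f8 is an ancestor of fec468a.
Ancestors of fec468a: {0a30468, 1f268d4, 38d7454, a3b3178, c718c95, e1024f8, e1ddddd, fec468a}.
e1024f8 is among them, so fast-forward is possible.

Yes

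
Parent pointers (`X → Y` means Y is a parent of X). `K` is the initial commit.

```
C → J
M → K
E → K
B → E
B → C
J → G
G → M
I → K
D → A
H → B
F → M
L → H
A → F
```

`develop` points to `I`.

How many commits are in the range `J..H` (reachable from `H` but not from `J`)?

4

Reachable from H: {B, C, E, G, H, J, K, M}.
Reachable from J: {G, J, K, M}.
In H's history but not J's: {B, C, E, H} — 4 commits.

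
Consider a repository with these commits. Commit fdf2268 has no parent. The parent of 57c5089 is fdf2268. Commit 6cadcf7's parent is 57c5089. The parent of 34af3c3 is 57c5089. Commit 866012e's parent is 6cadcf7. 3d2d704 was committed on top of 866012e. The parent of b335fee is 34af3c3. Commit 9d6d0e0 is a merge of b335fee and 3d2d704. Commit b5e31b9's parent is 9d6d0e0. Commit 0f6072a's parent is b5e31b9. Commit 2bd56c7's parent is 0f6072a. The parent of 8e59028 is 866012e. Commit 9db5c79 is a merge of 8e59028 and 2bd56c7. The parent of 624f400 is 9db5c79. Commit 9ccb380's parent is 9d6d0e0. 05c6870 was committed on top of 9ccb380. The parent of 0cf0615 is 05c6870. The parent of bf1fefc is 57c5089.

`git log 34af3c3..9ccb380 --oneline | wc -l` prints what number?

6

Reachable from 9ccb380: {34af3c3, 3d2d704, 57c5089, 6cadcf7, 866012e, 9ccb380, 9d6d0e0, b335fee, fdf2268}.
Reachable from 34af3c3: {34af3c3, 57c5089, fdf2268}.
In 9ccb380's history but not 34af3c3's: {3d2d704, 6cadcf7, 866012e, 9ccb380, 9d6d0e0, b335fee} — 6 commits.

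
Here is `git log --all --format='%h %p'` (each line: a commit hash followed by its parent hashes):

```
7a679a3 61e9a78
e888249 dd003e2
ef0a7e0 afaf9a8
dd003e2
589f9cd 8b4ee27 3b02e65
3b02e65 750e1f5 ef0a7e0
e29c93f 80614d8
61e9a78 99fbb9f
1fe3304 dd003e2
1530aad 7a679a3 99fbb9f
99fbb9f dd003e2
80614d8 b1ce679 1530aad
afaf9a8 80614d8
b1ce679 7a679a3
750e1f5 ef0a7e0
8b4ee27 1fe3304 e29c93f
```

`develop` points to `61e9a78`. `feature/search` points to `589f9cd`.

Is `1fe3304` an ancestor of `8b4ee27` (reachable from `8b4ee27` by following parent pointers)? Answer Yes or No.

Ancestors of 8b4ee27 (commits reachable by following parents): {1530aad, 1fe3304, 61e9a78, 7a679a3, 80614d8, 8b4ee27, 99fbb9f, b1ce679, dd003e2, e29c93f}.
1fe3304 is in that set, so it is an ancestor of 8b4ee27.

Yes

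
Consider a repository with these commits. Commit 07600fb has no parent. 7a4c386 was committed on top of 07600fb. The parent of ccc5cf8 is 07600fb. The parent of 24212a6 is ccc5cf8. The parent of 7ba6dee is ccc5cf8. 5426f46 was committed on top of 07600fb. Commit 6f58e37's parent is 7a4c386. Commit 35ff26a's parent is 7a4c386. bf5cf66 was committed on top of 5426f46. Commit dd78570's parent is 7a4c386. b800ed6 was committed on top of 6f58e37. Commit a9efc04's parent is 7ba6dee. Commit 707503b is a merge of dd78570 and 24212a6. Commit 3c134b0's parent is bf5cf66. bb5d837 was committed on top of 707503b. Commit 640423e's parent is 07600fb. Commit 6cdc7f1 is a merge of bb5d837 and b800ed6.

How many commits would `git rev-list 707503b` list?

Walking parent pointers from 707503b: reachable set = {07600fb, 24212a6, 707503b, 7a4c386, ccc5cf8, dd78570}.
That is 6 commits.

6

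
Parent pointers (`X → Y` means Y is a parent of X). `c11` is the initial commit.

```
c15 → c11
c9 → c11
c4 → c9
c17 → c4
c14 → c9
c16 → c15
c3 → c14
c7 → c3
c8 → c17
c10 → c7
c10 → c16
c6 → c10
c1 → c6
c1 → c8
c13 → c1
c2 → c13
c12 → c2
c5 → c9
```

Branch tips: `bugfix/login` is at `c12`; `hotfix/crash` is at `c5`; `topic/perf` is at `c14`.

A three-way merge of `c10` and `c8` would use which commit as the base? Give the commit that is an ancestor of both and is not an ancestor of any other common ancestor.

Ancestors of c10: {c10, c11, c14, c15, c16, c3, c7, c9}.
Ancestors of c8: {c11, c17, c4, c8, c9}.
Common ancestors: {c11, c9}.
Among these, c9 is not an ancestor of any other common ancestor — it is the merge base.

c9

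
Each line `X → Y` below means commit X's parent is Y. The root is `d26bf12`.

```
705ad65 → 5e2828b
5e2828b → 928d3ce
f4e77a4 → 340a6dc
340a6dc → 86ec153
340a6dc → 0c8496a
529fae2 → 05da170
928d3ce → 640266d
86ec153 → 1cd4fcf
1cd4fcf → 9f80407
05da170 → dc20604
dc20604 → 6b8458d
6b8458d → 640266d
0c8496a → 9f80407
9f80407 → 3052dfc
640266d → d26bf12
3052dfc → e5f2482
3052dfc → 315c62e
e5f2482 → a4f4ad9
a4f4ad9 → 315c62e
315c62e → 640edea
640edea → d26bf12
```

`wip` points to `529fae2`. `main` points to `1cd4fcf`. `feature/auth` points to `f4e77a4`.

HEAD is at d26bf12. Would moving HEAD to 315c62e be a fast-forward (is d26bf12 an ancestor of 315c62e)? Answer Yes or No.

Yes

A fast-forward from d26bf12 to 315c62e is possible iff d26bf12 is an ancestor of 315c62e.
Ancestors of 315c62e: {315c62e, 640edea, d26bf12}.
d26bf12 is among them, so fast-forward is possible.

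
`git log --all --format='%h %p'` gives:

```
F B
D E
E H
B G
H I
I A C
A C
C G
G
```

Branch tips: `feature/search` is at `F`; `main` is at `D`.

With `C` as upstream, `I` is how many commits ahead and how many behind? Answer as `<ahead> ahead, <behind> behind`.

Reachable from I: {A, C, G, I}.
Reachable from C: {C, G}.
Only in I's history (ahead): {A, I} — 2.
Only in C's history (behind): {} — 0.

2 ahead, 0 behind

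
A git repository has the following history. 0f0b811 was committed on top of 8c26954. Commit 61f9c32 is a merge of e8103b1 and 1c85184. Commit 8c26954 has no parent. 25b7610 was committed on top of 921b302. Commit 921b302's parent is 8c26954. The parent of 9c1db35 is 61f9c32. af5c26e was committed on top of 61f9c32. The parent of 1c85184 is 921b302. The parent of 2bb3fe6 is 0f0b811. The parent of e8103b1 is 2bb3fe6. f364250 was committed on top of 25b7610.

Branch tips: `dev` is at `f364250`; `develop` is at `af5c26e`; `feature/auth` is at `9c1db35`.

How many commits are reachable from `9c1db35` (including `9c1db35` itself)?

8

Walking parent pointers from 9c1db35: reachable set = {0f0b811, 1c85184, 2bb3fe6, 61f9c32, 8c26954, 921b302, 9c1db35, e8103b1}.
That is 8 commits.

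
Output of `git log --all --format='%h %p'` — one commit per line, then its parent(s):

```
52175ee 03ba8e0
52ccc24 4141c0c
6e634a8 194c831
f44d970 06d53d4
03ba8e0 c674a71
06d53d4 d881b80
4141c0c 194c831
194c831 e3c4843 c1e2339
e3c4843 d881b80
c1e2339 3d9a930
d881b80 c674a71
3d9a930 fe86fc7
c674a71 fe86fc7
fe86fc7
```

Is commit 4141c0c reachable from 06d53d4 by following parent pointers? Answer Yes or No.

Ancestors of 06d53d4: {06d53d4, c674a71, d881b80, fe86fc7}.
4141c0c is not in that set, so it is not an ancestor of 06d53d4.

No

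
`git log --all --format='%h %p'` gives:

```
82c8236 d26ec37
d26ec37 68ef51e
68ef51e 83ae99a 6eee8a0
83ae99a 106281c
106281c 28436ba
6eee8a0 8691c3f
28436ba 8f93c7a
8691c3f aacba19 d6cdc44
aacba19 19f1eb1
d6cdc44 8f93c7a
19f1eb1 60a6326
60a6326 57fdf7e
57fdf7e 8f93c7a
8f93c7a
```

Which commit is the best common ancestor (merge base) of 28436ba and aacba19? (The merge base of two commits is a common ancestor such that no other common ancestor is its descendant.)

8f93c7a

Ancestors of 28436ba: {28436ba, 8f93c7a}.
Ancestors of aacba19: {19f1eb1, 57fdf7e, 60a6326, 8f93c7a, aacba19}.
Common ancestors: {8f93c7a}.
The only common ancestor is 8f93c7a, so it is the merge base.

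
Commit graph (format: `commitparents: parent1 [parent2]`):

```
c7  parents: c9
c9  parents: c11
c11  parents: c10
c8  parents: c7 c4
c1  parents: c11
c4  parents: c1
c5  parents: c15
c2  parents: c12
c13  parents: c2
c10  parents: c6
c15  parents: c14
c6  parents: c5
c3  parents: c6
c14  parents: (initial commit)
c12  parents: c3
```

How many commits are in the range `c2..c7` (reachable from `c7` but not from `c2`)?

Reachable from c7: {c10, c11, c14, c15, c5, c6, c7, c9}.
Reachable from c2: {c12, c14, c15, c2, c3, c5, c6}.
In c7's history but not c2's: {c10, c11, c7, c9} — 4 commits.

4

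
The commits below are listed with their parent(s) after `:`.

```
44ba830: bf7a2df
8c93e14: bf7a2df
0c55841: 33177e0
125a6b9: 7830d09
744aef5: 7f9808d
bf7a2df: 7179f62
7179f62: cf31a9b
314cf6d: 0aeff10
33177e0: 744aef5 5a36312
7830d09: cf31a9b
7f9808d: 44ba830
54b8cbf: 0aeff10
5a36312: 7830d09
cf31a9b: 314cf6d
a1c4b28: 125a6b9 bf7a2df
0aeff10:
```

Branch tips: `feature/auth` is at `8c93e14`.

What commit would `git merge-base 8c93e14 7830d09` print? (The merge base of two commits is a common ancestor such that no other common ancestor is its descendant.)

Ancestors of 8c93e14: {0aeff10, 314cf6d, 7179f62, 8c93e14, bf7a2df, cf31a9b}.
Ancestors of 7830d09: {0aeff10, 314cf6d, 7830d09, cf31a9b}.
Common ancestors: {0aeff10, 314cf6d, cf31a9b}.
Among these, cf31a9b is not an ancestor of any other common ancestor — it is the merge base.

cf31a9b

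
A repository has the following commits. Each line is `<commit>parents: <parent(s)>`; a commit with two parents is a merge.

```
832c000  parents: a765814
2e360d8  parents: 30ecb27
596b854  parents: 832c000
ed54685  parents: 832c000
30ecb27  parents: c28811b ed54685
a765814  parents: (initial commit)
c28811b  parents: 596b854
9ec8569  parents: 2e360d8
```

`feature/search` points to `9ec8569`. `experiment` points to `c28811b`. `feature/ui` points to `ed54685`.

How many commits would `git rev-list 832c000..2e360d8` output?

Reachable from 2e360d8: {2e360d8, 30ecb27, 596b854, 832c000, a765814, c28811b, ed54685}.
Reachable from 832c000: {832c000, a765814}.
In 2e360d8's history but not 832c000's: {2e360d8, 30ecb27, 596b854, c28811b, ed54685} — 5 commits.

5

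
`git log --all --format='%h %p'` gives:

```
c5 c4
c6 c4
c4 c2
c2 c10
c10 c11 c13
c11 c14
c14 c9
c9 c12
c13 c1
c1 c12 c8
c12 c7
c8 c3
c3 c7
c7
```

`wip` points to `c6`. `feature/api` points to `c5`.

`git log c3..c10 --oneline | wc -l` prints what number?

8

Reachable from c10: {c1, c10, c11, c12, c13, c14, c3, c7, c8, c9}.
Reachable from c3: {c3, c7}.
In c10's history but not c3's: {c1, c10, c11, c12, c13, c14, c8, c9} — 8 commits.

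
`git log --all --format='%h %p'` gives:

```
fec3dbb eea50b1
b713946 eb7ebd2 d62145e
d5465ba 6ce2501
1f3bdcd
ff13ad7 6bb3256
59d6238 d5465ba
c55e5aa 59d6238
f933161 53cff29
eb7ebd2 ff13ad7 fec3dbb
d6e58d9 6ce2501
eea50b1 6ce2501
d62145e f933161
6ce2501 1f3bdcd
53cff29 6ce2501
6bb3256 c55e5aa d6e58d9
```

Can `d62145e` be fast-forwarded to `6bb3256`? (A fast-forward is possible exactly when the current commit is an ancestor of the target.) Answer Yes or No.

No

A fast-forward from d62145e to 6bb3256 is possible iff d62145e is an ancestor of 6bb3256.
Ancestors of 6bb3256: {1f3bdcd, 59d6238, 6bb3256, 6ce2501, c55e5aa, d5465ba, d6e58d9}.
d62145e is not among them, so fast-forward is not possible.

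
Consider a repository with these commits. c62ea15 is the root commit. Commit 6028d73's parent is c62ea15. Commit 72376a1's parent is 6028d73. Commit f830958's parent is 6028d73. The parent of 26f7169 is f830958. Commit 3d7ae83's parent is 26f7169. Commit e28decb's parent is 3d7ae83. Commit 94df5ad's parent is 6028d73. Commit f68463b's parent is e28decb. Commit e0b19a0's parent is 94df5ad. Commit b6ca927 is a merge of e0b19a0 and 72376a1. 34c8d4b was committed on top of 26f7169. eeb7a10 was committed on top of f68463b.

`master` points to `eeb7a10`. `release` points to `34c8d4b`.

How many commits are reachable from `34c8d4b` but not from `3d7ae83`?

1

Reachable from 34c8d4b: {26f7169, 34c8d4b, 6028d73, c62ea15, f830958}.
Reachable from 3d7ae83: {26f7169, 3d7ae83, 6028d73, c62ea15, f830958}.
In 34c8d4b's history but not 3d7ae83's: {34c8d4b} — 1 commit.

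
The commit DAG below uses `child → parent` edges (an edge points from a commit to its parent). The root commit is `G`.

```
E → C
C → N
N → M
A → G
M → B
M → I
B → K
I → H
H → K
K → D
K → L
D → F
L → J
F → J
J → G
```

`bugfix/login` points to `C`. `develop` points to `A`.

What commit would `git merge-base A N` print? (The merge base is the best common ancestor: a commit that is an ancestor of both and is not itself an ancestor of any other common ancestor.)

Ancestors of A: {A, G}.
Ancestors of N: {B, D, F, G, H, I, J, K, L, M, N}.
Common ancestors: {G}.
The only common ancestor is G, so it is the merge base.

G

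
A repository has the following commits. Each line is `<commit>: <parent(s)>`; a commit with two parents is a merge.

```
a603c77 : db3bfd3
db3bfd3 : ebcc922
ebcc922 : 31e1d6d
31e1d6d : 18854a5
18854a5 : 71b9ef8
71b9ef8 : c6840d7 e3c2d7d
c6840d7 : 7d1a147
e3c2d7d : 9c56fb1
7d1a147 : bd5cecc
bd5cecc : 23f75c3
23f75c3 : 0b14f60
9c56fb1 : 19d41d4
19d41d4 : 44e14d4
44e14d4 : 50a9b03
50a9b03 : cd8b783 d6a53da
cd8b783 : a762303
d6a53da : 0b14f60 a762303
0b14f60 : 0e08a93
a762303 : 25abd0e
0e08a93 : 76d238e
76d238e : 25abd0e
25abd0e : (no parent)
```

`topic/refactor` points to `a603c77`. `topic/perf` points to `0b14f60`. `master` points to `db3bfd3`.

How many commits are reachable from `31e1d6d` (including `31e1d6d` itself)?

19

Walking parent pointers from 31e1d6d: reachable set = {0b14f60, 0e08a93, 18854a5, 19d41d4, 23f75c3, 25abd0e, 31e1d6d, 44e14d4, 50a9b03, 71b9ef8, 76d238e, 7d1a147, 9c56fb1, a762303, bd5cecc, c6840d7, cd8b783, d6a53da, e3c2d7d}.
That is 19 commits.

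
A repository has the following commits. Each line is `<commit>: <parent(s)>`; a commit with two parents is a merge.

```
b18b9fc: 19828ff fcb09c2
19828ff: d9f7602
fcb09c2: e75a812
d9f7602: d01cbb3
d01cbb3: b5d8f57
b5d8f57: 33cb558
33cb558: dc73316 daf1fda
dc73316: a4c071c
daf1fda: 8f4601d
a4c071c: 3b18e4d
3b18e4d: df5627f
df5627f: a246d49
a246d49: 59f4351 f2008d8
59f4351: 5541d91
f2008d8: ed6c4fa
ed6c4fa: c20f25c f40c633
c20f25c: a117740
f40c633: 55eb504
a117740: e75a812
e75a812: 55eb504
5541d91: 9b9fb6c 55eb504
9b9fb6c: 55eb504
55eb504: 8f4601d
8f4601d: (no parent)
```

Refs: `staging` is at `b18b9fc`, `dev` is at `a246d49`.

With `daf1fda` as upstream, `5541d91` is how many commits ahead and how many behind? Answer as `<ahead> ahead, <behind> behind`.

Reachable from 5541d91: {5541d91, 55eb504, 8f4601d, 9b9fb6c}.
Reachable from daf1fda: {8f4601d, daf1fda}.
Only in 5541d91's history (ahead): {5541d91, 55eb504, 9b9fb6c} — 3.
Only in daf1fda's history (behind): {daf1fda} — 1.

3 ahead, 1 behind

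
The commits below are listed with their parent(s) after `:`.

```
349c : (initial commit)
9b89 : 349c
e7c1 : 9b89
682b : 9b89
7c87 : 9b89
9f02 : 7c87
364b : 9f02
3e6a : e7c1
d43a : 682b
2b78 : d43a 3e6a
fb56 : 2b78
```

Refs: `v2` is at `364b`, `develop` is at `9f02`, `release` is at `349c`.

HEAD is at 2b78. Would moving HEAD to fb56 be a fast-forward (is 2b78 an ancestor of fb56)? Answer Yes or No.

A fast-forward from 2b78 to fb56 is possible iff 2b78 is an ancestor of fb56.
Ancestors of fb56: {2b78, 349c, 3e6a, 682b, 9b89, d43a, e7c1, fb56}.
2b78 is among them, so fast-forward is possible.

Yes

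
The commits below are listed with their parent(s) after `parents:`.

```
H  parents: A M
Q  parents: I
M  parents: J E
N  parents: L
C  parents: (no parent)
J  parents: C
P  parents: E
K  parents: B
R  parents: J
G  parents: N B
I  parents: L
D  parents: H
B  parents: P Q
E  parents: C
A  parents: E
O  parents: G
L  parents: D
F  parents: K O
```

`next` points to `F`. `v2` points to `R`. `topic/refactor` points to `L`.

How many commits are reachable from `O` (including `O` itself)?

Walking parent pointers from O: reachable set = {A, B, C, D, E, G, H, I, J, L, M, N, O, P, Q}.
That is 15 commits.

15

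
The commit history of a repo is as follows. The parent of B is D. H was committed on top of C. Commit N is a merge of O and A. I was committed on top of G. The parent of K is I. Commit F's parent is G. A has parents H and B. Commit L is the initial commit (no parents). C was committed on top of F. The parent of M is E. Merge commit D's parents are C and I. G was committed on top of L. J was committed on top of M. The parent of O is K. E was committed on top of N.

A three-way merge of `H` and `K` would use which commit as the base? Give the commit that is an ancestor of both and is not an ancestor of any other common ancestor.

Ancestors of H: {C, F, G, H, L}.
Ancestors of K: {G, I, K, L}.
Common ancestors: {G, L}.
Among these, G is not an ancestor of any other common ancestor — it is the merge base.

G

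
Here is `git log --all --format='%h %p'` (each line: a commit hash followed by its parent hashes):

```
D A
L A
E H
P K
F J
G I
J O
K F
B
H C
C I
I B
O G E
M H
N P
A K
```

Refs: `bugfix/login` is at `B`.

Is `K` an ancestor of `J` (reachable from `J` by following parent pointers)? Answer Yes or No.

Ancestors of J: {B, C, E, G, H, I, J, O}.
K is not in that set, so it is not an ancestor of J.

No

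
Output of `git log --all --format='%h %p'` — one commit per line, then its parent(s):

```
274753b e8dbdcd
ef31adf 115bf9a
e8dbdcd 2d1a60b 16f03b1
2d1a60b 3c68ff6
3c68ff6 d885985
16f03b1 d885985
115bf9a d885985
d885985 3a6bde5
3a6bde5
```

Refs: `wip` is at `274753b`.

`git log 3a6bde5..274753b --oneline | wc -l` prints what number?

6

Reachable from 274753b: {16f03b1, 274753b, 2d1a60b, 3a6bde5, 3c68ff6, d885985, e8dbdcd}.
Reachable from 3a6bde5: {3a6bde5}.
In 274753b's history but not 3a6bde5's: {16f03b1, 274753b, 2d1a60b, 3c68ff6, d885985, e8dbdcd} — 6 commits.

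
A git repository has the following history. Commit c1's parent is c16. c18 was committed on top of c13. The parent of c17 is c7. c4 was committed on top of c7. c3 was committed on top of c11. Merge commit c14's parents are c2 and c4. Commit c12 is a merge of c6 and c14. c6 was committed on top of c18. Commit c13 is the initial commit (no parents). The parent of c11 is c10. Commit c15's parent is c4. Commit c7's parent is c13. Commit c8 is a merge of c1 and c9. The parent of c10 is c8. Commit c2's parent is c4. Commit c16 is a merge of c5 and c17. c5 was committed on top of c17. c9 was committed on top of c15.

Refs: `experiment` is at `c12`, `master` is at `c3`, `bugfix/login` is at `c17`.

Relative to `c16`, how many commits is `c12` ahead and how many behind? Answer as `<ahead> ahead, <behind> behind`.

Reachable from c12: {c12, c13, c14, c18, c2, c4, c6, c7}.
Reachable from c16: {c13, c16, c17, c5, c7}.
Only in c12's history (ahead): {c12, c14, c18, c2, c4, c6} — 6.
Only in c16's history (behind): {c16, c17, c5} — 3.

6 ahead, 3 behind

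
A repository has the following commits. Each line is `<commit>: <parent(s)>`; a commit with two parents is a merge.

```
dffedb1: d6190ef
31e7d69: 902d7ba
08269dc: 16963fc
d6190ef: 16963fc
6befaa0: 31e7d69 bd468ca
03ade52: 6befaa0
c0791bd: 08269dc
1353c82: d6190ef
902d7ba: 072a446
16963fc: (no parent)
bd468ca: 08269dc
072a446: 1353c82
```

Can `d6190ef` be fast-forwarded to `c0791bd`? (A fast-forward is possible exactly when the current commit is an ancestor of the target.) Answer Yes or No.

No

A fast-forward from d6190ef to c0791bd is possible iff d6190ef is an ancestor of c0791bd.
Ancestors of c0791bd: {08269dc, 16963fc, c0791bd}.
d6190ef is not among them, so fast-forward is not possible.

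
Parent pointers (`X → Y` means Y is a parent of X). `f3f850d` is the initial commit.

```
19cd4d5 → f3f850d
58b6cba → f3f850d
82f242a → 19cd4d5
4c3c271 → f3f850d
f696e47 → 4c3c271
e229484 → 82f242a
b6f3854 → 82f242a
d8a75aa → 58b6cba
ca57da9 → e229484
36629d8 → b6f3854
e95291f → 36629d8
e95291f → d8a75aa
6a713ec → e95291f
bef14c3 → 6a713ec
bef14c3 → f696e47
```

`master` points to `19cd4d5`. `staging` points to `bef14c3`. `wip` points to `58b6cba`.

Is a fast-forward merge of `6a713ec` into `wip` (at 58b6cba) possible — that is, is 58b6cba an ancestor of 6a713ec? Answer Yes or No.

A fast-forward from 58b6cba to 6a713ec is possible iff 58b6cba is an ancestor of 6a713ec.
Ancestors of 6a713ec: {19cd4d5, 36629d8, 58b6cba, 6a713ec, 82f242a, b6f3854, d8a75aa, e95291f, f3f850d}.
58b6cba is among them, so fast-forward is possible.

Yes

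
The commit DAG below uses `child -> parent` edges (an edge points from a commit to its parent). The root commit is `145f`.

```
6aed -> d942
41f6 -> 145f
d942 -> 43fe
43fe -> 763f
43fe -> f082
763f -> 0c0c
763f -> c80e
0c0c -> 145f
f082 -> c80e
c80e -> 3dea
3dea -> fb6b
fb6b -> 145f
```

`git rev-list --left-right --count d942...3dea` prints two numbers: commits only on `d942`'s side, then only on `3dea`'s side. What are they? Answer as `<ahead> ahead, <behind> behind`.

6 ahead, 0 behind

Reachable from d942: {0c0c, 145f, 3dea, 43fe, 763f, c80e, d942, f082, fb6b}.
Reachable from 3dea: {145f, 3dea, fb6b}.
Only in d942's history (ahead): {0c0c, 43fe, 763f, c80e, d942, f082} — 6.
Only in 3dea's history (behind): {} — 0.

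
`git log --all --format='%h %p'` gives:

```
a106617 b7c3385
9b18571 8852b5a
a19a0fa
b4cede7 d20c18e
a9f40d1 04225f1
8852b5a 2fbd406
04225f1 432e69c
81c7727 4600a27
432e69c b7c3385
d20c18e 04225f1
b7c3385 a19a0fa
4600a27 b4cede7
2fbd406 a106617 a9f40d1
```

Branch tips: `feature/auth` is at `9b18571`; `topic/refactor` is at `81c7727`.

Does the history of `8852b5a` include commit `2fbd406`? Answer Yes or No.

Ancestors of 8852b5a (commits reachable by following parents): {04225f1, 2fbd406, 432e69c, 8852b5a, a106617, a19a0fa, a9f40d1, b7c3385}.
2fbd406 is in that set, so it is an ancestor of 8852b5a.

Yes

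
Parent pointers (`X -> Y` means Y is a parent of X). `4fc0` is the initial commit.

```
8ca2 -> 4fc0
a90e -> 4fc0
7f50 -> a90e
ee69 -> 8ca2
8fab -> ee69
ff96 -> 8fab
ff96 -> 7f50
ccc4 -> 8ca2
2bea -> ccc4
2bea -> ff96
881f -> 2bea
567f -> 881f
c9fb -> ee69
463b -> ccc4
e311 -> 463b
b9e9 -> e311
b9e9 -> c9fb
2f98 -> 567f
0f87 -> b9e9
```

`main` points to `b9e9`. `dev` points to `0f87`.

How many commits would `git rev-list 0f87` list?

9

Walking parent pointers from 0f87: reachable set = {0f87, 463b, 4fc0, 8ca2, b9e9, c9fb, ccc4, e311, ee69}.
That is 9 commits.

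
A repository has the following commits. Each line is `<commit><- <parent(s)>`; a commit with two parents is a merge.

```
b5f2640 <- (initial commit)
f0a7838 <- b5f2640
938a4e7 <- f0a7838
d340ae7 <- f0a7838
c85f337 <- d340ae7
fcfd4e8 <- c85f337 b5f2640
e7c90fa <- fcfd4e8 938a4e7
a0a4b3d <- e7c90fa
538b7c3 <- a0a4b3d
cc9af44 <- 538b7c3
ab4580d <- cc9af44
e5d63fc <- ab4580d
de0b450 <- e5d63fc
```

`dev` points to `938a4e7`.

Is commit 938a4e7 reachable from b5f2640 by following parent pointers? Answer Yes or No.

No

Ancestors of b5f2640: {b5f2640}.
938a4e7 is not in that set, so it is not an ancestor of b5f2640.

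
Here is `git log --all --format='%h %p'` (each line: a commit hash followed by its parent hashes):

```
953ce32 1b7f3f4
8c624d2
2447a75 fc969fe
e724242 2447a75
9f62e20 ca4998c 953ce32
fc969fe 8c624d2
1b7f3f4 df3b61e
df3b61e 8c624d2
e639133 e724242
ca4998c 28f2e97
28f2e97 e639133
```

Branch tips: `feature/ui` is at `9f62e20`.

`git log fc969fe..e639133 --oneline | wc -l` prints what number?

3

Reachable from e639133: {2447a75, 8c624d2, e639133, e724242, fc969fe}.
Reachable from fc969fe: {8c624d2, fc969fe}.
In e639133's history but not fc969fe's: {2447a75, e639133, e724242} — 3 commits.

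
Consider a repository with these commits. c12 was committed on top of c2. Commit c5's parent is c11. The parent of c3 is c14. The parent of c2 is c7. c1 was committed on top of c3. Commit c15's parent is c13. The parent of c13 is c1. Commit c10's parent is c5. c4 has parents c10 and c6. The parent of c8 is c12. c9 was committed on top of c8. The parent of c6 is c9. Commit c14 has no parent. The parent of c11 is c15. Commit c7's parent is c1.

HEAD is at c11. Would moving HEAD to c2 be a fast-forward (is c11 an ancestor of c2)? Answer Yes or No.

A fast-forward from c11 to c2 is possible iff c11 is an ancestor of c2.
Ancestors of c2: {c1, c14, c2, c3, c7}.
c11 is not among them, so fast-forward is not possible.

No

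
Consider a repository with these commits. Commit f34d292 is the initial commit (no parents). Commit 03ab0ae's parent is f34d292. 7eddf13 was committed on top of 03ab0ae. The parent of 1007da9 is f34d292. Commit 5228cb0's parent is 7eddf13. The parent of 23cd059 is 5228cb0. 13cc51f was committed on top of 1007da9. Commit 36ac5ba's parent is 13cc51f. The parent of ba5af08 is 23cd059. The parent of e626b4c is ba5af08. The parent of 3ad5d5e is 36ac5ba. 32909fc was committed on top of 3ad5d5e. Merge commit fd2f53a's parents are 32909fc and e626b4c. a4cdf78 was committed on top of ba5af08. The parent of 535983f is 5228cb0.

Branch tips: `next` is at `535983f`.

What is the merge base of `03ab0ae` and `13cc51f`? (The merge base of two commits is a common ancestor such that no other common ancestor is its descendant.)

f34d292

Ancestors of 03ab0ae: {03ab0ae, f34d292}.
Ancestors of 13cc51f: {1007da9, 13cc51f, f34d292}.
Common ancestors: {f34d292}.
The only common ancestor is f34d292, so it is the merge base.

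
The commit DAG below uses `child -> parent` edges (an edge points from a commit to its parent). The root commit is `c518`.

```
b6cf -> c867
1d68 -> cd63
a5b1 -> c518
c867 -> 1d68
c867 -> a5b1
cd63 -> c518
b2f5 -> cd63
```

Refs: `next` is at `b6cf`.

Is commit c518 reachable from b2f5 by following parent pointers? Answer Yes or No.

Yes

Ancestors of b2f5 (commits reachable by following parents): {b2f5, c518, cd63}.
c518 is in that set, so it is an ancestor of b2f5.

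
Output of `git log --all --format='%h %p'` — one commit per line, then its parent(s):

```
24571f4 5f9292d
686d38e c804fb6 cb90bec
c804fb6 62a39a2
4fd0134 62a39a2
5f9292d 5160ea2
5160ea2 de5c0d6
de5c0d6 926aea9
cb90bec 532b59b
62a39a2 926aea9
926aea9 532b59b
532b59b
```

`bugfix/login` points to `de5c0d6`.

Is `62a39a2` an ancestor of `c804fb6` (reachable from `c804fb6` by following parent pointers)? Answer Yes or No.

Yes

Ancestors of c804fb6 (commits reachable by following parents): {532b59b, 62a39a2, 926aea9, c804fb6}.
62a39a2 is in that set, so it is an ancestor of c804fb6.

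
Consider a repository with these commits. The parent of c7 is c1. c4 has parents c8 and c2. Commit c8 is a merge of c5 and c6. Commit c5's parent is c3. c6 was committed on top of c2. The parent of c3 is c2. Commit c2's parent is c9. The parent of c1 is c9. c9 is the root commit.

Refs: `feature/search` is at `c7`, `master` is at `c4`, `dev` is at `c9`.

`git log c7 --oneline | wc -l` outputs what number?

Walking parent pointers from c7: reachable set = {c1, c7, c9}.
That is 3 commits.

3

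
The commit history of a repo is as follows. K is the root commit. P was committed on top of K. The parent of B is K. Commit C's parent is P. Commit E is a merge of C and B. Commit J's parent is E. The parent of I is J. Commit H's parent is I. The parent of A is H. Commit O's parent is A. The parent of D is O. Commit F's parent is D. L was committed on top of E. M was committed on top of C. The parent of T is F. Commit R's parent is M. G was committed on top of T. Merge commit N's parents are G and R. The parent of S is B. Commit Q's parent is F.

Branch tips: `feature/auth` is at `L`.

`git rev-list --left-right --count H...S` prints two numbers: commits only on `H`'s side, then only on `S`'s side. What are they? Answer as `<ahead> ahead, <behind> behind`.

6 ahead, 1 behind

Reachable from H: {B, C, E, H, I, J, K, P}.
Reachable from S: {B, K, S}.
Only in H's history (ahead): {C, E, H, I, J, P} — 6.
Only in S's history (behind): {S} — 1.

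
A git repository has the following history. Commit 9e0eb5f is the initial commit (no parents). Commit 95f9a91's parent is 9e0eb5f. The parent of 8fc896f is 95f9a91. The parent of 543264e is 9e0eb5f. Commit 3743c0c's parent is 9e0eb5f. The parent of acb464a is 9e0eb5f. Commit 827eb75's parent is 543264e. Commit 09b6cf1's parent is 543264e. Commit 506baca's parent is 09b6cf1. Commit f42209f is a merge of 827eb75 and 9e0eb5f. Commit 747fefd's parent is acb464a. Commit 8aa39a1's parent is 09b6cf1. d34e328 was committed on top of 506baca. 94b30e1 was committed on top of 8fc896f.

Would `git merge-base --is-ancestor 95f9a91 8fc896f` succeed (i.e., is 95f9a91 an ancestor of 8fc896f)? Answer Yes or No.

Yes

Ancestors of 8fc896f (commits reachable by following parents): {8fc896f, 95f9a91, 9e0eb5f}.
95f9a91 is in that set, so it is an ancestor of 8fc896f.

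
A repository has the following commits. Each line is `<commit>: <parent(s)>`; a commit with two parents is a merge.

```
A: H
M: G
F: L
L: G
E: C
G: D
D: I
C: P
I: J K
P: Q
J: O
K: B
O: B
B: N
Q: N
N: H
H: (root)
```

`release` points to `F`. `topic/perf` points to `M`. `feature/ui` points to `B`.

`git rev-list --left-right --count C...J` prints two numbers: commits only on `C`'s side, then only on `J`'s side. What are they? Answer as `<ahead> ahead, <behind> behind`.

3 ahead, 3 behind

Reachable from C: {C, H, N, P, Q}.
Reachable from J: {B, H, J, N, O}.
Only in C's history (ahead): {C, P, Q} — 3.
Only in J's history (behind): {B, J, O} — 3.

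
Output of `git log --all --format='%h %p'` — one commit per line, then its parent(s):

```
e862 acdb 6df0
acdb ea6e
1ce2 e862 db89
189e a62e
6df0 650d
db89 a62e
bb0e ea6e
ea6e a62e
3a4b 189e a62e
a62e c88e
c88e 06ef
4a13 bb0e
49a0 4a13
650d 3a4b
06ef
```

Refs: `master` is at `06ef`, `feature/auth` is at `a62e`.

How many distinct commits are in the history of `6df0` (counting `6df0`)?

7

Walking parent pointers from 6df0: reachable set = {06ef, 189e, 3a4b, 650d, 6df0, a62e, c88e}.
That is 7 commits.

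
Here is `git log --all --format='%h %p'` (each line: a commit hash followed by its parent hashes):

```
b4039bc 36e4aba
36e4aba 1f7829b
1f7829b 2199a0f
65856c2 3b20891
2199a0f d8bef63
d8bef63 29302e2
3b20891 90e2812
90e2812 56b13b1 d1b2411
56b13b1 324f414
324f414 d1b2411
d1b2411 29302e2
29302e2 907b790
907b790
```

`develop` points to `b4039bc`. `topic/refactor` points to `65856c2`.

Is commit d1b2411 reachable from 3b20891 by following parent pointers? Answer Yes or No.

Yes

Ancestors of 3b20891 (commits reachable by following parents): {29302e2, 324f414, 3b20891, 56b13b1, 907b790, 90e2812, d1b2411}.
d1b2411 is in that set, so it is an ancestor of 3b20891.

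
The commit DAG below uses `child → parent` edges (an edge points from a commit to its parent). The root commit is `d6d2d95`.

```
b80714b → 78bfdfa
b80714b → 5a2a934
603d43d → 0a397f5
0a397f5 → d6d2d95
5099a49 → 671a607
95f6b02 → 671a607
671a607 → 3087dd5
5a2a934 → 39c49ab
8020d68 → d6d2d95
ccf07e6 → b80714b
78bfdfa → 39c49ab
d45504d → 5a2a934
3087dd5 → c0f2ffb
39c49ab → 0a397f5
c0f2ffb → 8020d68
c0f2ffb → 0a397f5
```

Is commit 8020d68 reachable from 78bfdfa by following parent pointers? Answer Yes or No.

No

Ancestors of 78bfdfa: {0a397f5, 39c49ab, 78bfdfa, d6d2d95}.
8020d68 is not in that set, so it is not an ancestor of 78bfdfa.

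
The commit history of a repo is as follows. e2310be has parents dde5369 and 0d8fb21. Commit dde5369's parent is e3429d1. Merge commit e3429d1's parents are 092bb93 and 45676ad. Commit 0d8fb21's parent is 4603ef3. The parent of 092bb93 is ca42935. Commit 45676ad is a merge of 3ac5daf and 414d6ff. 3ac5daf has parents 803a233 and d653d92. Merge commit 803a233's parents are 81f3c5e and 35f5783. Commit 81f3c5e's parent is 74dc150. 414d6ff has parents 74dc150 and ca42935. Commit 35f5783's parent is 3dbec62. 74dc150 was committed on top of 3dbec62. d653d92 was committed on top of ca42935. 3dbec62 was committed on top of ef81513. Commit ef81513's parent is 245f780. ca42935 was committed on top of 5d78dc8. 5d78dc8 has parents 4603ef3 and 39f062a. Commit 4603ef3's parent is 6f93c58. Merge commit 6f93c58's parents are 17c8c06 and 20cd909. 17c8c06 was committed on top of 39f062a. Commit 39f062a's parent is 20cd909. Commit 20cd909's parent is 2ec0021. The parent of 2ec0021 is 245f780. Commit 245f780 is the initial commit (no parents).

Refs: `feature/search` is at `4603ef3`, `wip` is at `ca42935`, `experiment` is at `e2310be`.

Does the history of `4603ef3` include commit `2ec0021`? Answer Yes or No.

Yes

Ancestors of 4603ef3 (commits reachable by following parents): {17c8c06, 20cd909, 245f780, 2ec0021, 39f062a, 4603ef3, 6f93c58}.
2ec0021 is in that set, so it is an ancestor of 4603ef3.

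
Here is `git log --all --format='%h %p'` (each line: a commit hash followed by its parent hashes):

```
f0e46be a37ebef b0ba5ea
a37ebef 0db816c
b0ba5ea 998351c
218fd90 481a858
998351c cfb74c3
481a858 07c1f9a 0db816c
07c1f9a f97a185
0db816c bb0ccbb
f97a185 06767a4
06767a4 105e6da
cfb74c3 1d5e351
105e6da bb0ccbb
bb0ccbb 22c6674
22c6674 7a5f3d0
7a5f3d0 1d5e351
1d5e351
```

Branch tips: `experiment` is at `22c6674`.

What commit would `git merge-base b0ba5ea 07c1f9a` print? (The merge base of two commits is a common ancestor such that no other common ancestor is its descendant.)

Ancestors of b0ba5ea: {1d5e351, 998351c, b0ba5ea, cfb74c3}.
Ancestors of 07c1f9a: {06767a4, 07c1f9a, 105e6da, 1d5e351, 22c6674, 7a5f3d0, bb0ccbb, f97a185}.
Common ancestors: {1d5e351}.
The only common ancestor is 1d5e351, so it is the merge base.

1d5e351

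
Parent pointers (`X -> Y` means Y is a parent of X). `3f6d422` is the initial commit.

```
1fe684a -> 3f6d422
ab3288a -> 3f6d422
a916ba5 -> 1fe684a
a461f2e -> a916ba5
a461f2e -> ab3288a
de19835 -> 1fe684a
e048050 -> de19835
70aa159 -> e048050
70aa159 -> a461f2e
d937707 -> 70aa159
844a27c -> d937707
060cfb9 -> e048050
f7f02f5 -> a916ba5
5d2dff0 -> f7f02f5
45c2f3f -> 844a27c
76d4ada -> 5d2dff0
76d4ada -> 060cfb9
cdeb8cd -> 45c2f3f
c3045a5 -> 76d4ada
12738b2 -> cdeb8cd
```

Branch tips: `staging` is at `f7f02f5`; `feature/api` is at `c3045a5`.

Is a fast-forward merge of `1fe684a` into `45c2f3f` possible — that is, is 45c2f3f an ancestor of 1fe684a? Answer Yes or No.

No

A fast-forward from 45c2f3f to 1fe684a is possible iff 45c2f3f is an ancestor of 1fe684a.
Ancestors of 1fe684a: {1fe684a, 3f6d422}.
45c2f3f is not among them, so fast-forward is not possible.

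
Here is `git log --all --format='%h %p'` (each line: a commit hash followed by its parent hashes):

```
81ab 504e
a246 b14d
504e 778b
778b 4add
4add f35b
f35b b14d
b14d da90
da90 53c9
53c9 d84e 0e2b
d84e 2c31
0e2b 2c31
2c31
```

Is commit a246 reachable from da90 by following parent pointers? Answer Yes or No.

Ancestors of da90: {0e2b, 2c31, 53c9, d84e, da90}.
a246 is not in that set, so it is not an ancestor of da90.

No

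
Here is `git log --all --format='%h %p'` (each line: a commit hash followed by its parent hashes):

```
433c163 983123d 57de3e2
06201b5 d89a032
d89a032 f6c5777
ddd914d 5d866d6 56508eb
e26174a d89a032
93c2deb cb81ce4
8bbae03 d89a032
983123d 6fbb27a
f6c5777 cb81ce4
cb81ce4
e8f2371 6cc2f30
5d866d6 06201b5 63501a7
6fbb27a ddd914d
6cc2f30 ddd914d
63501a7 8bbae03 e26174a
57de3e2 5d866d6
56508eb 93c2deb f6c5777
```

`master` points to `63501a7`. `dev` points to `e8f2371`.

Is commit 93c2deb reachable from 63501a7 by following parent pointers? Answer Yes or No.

No

Ancestors of 63501a7: {63501a7, 8bbae03, cb81ce4, d89a032, e26174a, f6c5777}.
93c2deb is not in that set, so it is not an ancestor of 63501a7.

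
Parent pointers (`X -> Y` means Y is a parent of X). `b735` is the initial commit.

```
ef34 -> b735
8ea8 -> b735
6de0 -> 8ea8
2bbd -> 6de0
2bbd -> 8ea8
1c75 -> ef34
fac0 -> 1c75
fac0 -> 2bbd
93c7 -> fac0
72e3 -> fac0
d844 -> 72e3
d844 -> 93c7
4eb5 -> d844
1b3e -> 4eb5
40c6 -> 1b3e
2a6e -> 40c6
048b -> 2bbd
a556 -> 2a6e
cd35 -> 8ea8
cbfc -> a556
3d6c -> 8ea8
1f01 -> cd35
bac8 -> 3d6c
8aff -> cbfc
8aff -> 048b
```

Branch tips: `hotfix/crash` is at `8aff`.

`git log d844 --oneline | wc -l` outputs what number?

10

Walking parent pointers from d844: reachable set = {1c75, 2bbd, 6de0, 72e3, 8ea8, 93c7, b735, d844, ef34, fac0}.
That is 10 commits.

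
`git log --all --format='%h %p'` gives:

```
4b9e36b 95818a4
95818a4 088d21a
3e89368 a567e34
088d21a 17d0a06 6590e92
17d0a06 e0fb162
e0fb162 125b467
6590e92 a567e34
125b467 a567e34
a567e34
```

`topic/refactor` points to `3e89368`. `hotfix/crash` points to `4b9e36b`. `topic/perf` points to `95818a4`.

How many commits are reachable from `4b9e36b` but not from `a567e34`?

7

Reachable from 4b9e36b: {088d21a, 125b467, 17d0a06, 4b9e36b, 6590e92, 95818a4, a567e34, e0fb162}.
Reachable from a567e34: {a567e34}.
In 4b9e36b's history but not a567e34's: {088d21a, 125b467, 17d0a06, 4b9e36b, 6590e92, 95818a4, e0fb162} — 7 commits.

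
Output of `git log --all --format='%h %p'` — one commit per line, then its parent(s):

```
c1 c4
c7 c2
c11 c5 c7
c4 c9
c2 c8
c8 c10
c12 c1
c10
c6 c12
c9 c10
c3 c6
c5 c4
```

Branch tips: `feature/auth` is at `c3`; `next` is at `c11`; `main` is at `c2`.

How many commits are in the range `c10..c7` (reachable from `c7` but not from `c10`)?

3

Reachable from c7: {c10, c2, c7, c8}.
Reachable from c10: {c10}.
In c7's history but not c10's: {c2, c7, c8} — 3 commits.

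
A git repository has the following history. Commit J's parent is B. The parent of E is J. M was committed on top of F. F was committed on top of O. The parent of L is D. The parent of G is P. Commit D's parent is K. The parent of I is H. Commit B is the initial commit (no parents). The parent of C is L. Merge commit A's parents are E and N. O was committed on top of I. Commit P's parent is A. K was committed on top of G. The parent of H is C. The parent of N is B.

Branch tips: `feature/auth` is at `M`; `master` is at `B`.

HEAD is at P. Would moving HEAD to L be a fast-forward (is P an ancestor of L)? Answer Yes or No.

A fast-forward from P to L is possible iff P is an ancestor of L.
Ancestors of L: {A, B, D, E, G, J, K, L, N, P}.
P is among them, so fast-forward is possible.

Yes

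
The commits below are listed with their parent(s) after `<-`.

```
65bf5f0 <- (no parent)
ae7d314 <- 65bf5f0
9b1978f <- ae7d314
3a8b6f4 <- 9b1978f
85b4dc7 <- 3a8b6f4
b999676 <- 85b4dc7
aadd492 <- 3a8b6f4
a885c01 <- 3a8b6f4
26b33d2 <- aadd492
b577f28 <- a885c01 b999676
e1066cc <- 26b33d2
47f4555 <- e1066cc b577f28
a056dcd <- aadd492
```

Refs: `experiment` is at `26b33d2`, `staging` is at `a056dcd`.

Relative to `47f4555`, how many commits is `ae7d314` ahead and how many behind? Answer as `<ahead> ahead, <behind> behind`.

Reachable from ae7d314: {65bf5f0, ae7d314}.
Reachable from 47f4555: {26b33d2, 3a8b6f4, 47f4555, 65bf5f0, 85b4dc7, 9b1978f, a885c01, aadd492, ae7d314, b577f28, b999676, e1066cc}.
Only in ae7d314's history (ahead): {} — 0.
Only in 47f4555's history (behind): {26b33d2, 3a8b6f4, 47f4555, 85b4dc7, 9b1978f, a885c01, aadd492, b577f28, b999676, e1066cc} — 10.

0 ahead, 10 behind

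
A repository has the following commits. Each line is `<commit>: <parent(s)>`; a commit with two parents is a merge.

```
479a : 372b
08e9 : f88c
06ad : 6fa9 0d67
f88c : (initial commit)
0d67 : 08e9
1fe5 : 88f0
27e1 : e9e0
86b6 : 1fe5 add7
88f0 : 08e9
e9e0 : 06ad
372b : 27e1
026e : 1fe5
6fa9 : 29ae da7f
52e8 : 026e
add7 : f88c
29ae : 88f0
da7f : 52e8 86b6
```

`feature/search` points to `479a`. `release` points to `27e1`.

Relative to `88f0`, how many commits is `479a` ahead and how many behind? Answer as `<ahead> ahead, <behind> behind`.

Reachable from 479a: {026e, 06ad, 08e9, 0d67, 1fe5, 27e1, 29ae, 372b, 479a, 52e8, 6fa9, 86b6, 88f0, add7, da7f, e9e0, f88c}.
Reachable from 88f0: {08e9, 88f0, f88c}.
Only in 479a's history (ahead): {026e, 06ad, 0d67, 1fe5, 27e1, 29ae, 372b, 479a, 52e8, 6fa9, 86b6, add7, da7f, e9e0} — 14.
Only in 88f0's history (behind): {} — 0.

14 ahead, 0 behind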